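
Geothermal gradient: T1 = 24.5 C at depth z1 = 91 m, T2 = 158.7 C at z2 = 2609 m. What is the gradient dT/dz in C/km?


dT = 158.7 - 24.5 = 134.2 C
dz = 2609 - 91 = 2518 m
gradient = dT/dz * 1000 = 134.2/2518 * 1000 = 53.2963 C/km

53.2963


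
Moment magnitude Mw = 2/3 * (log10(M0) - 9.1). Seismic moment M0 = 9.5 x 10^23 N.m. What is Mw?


log10(M0) = log10(9.5 x 10^23) = 23.9777
Mw = 2/3 * (23.9777 - 9.1)
= 2/3 * 14.8777
= 9.92

9.92


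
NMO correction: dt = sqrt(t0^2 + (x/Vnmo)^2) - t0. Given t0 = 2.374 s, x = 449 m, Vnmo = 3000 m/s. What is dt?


x/Vnmo = 449/3000 = 0.149667
(x/Vnmo)^2 = 0.0224
t0^2 = 5.635876
sqrt(5.635876 + 0.0224) = 2.378713
dt = 2.378713 - 2.374 = 0.004713

0.004713


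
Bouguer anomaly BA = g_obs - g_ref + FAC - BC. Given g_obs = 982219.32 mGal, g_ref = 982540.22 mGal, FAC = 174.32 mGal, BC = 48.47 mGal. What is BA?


BA = g_obs - g_ref + FAC - BC
= 982219.32 - 982540.22 + 174.32 - 48.47
= -195.05 mGal

-195.05


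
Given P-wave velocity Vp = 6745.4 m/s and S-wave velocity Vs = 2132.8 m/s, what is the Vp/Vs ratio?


Vp/Vs = 6745.4 / 2132.8
= 3.1627

3.1627


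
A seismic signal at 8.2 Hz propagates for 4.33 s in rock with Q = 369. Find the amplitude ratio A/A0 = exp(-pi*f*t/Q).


pi*f*t/Q = pi*8.2*4.33/369 = 0.302291
A/A0 = exp(-0.302291) = 0.739123

0.739123


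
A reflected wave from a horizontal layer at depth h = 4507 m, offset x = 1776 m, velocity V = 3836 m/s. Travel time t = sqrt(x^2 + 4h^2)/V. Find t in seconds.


x^2 + 4h^2 = 1776^2 + 4*4507^2 = 3154176 + 81252196 = 84406372
sqrt(84406372) = 9187.2941
t = 9187.2941 / 3836 = 2.395 s

2.395


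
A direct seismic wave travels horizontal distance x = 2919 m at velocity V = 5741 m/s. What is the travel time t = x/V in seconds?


t = x / V
= 2919 / 5741
= 0.5084 s

0.5084


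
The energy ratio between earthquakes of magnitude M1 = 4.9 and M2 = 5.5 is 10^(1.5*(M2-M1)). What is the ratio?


M2 - M1 = 5.5 - 4.9 = 0.6
1.5 * 0.6 = 0.9
ratio = 10^0.9 = 7.94

7.94


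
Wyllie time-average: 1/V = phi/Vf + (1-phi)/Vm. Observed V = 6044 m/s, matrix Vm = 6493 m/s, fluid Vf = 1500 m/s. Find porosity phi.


1/V - 1/Vm = 1/6044 - 1/6493 = 1.144e-05
1/Vf - 1/Vm = 1/1500 - 1/6493 = 0.00051265
phi = 1.144e-05 / 0.00051265 = 0.0223

0.0223


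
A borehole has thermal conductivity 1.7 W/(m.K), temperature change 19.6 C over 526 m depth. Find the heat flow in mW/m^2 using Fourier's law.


q = k * dT / dz * 1000
= 1.7 * 19.6 / 526 * 1000
= 0.063346 * 1000
= 63.346 mW/m^2

63.346


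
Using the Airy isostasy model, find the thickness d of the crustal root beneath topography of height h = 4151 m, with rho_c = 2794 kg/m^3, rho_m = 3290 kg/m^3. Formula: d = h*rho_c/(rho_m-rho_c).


rho_m - rho_c = 3290 - 2794 = 496
d = 4151 * 2794 / 496
= 11597894 / 496
= 23382.85 m

23382.85


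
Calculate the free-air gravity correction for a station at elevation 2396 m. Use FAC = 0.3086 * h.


FAC = 0.3086 * h
= 0.3086 * 2396
= 739.4056 mGal

739.4056


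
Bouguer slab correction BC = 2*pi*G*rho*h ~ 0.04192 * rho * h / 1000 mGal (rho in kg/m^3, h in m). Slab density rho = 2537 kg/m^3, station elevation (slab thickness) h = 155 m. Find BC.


BC = 0.04192 * rho * h / 1000
= 0.04192 * 2537 * 155 / 1000
= 16.4844 mGal

16.4844


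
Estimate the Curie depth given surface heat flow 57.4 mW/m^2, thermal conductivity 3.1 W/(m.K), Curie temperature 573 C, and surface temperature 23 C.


T_Curie - T_surf = 573 - 23 = 550 C
Convert q to W/m^2: 57.4 mW/m^2 = 0.0574 W/m^2
d = 550 * 3.1 / 0.0574 = 29703.83 m

29703.83


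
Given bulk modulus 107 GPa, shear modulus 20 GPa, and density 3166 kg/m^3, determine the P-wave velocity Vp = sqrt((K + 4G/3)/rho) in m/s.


First compute the effective modulus:
K + 4G/3 = 107e9 + 4*20e9/3 = 133666666666.67 Pa
Then divide by density:
133666666666.67 / 3166 = 42219414.6136 Pa/(kg/m^3)
Take the square root:
Vp = sqrt(42219414.6136) = 6497.65 m/s

6497.65


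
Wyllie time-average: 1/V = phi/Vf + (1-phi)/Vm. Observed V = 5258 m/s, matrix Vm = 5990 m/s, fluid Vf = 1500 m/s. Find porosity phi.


1/V - 1/Vm = 1/5258 - 1/5990 = 2.324e-05
1/Vf - 1/Vm = 1/1500 - 1/5990 = 0.00049972
phi = 2.324e-05 / 0.00049972 = 0.0465

0.0465


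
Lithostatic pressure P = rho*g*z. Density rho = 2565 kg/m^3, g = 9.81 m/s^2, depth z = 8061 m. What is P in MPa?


P = rho * g * z / 1e6
= 2565 * 9.81 * 8061 / 1e6
= 202836121.65 / 1e6
= 202.8361 MPa

202.8361


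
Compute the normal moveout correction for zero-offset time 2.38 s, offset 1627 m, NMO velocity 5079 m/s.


x/Vnmo = 1627/5079 = 0.320339
(x/Vnmo)^2 = 0.102617
t0^2 = 5.6644
sqrt(5.6644 + 0.102617) = 2.401461
dt = 2.401461 - 2.38 = 0.021461

0.021461


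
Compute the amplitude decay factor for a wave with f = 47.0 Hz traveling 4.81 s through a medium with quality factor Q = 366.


pi*f*t/Q = pi*47.0*4.81/366 = 1.940491
A/A0 = exp(-1.940491) = 0.143633

0.143633


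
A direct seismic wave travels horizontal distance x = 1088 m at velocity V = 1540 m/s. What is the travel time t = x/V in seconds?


t = x / V
= 1088 / 1540
= 0.7065 s

0.7065


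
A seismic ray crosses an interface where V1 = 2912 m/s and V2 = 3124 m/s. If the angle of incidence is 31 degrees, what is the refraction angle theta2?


sin(theta1) = sin(31 deg) = 0.515038
sin(theta2) = V2/V1 * sin(theta1) = 3124/2912 * 0.515038 = 0.552534
theta2 = arcsin(0.552534) = 33.541 degrees

33.541


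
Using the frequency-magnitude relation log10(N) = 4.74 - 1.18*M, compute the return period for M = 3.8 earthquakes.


log10(N) = 4.74 - 1.18*3.8 = 0.256
N = 10^0.256 = 1.803018
T = 1/N = 1/1.803018 = 0.5546 years

0.5546


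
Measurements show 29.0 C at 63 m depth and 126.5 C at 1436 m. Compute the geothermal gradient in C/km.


dT = 126.5 - 29.0 = 97.5 C
dz = 1436 - 63 = 1373 m
gradient = dT/dz * 1000 = 97.5/1373 * 1000 = 71.0124 C/km

71.0124


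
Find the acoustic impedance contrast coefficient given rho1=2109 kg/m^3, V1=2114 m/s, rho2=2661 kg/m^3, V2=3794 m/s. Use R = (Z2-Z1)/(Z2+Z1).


Z1 = 2109 * 2114 = 4458426
Z2 = 2661 * 3794 = 10095834
R = (10095834 - 4458426) / (10095834 + 4458426) = 5637408 / 14554260 = 0.3873

0.3873


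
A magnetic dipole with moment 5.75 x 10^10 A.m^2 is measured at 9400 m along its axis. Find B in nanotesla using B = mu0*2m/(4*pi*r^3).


m = 5.75 x 10^10 = 57500000000 A.m^2
2m = 115000000000 A.m^2
r^3 = 9400^3 = 830584000000
B = (4pi*10^-7) * 115000000000 / (4*pi * 830584000000) * 1e9
= 144513.262065 / 10437426370356.9 * 1e9
= 13.8457 nT

13.8457


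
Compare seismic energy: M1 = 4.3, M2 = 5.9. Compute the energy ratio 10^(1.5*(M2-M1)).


M2 - M1 = 5.9 - 4.3 = 1.6
1.5 * 1.6 = 2.4
ratio = 10^2.4 = 251.19

251.19


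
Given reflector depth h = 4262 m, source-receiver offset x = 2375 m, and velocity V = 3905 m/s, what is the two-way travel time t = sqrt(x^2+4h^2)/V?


x^2 + 4h^2 = 2375^2 + 4*4262^2 = 5640625 + 72658576 = 78299201
sqrt(78299201) = 8848.6836
t = 8848.6836 / 3905 = 2.266 s

2.266


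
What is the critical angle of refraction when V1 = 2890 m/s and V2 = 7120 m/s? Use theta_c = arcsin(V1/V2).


V1/V2 = 2890/7120 = 0.405899
theta_c = arcsin(0.405899) = 23.9475 degrees

23.9475


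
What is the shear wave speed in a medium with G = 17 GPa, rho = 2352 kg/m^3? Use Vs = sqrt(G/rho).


Convert G to Pa: G = 17e9 Pa
Compute G/rho = 17e9 / 2352 = 7227891.1565
Vs = sqrt(7227891.1565) = 2688.47 m/s

2688.47


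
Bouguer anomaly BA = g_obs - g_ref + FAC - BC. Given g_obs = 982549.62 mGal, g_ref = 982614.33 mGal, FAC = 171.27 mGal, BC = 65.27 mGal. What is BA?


BA = g_obs - g_ref + FAC - BC
= 982549.62 - 982614.33 + 171.27 - 65.27
= 41.29 mGal

41.29


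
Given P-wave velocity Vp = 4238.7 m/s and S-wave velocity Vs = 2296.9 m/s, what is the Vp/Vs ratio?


Vp/Vs = 4238.7 / 2296.9
= 1.8454

1.8454


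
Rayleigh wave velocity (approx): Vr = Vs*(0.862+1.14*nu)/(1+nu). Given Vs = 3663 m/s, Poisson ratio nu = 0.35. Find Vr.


Numerator factor = 0.862 + 1.14*0.35 = 1.261
Denominator = 1 + 0.35 = 1.35
Vr = 3663 * 1.261 / 1.35 = 3421.51 m/s

3421.51


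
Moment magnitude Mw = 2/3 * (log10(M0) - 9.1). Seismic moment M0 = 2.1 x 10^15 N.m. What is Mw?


log10(M0) = log10(2.1 x 10^15) = 15.3222
Mw = 2/3 * (15.3222 - 9.1)
= 2/3 * 6.2222
= 4.15

4.15


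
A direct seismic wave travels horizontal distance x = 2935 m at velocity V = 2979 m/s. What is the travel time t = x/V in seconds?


t = x / V
= 2935 / 2979
= 0.9852 s

0.9852


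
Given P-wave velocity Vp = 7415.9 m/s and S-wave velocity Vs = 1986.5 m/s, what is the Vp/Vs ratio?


Vp/Vs = 7415.9 / 1986.5
= 3.7331

3.7331


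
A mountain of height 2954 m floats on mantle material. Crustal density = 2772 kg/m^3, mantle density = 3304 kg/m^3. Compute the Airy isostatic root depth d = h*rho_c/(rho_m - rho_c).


rho_m - rho_c = 3304 - 2772 = 532
d = 2954 * 2772 / 532
= 8188488 / 532
= 15391.89 m

15391.89


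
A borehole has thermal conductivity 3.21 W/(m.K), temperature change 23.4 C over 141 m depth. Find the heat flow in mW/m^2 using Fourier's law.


q = k * dT / dz * 1000
= 3.21 * 23.4 / 141 * 1000
= 0.532723 * 1000
= 532.7234 mW/m^2

532.7234


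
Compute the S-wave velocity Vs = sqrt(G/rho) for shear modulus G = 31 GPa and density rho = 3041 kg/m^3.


Convert G to Pa: G = 31e9 Pa
Compute G/rho = 31e9 / 3041 = 10194015.1266
Vs = sqrt(10194015.1266) = 3192.81 m/s

3192.81


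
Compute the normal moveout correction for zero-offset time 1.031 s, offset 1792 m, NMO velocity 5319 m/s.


x/Vnmo = 1792/5319 = 0.336905
(x/Vnmo)^2 = 0.113505
t0^2 = 1.062961
sqrt(1.062961 + 0.113505) = 1.08465
dt = 1.08465 - 1.031 = 0.05365

0.05365


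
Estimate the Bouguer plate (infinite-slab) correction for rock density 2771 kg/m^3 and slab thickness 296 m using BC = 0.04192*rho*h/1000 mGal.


BC = 0.04192 * rho * h / 1000
= 0.04192 * 2771 * 296 / 1000
= 34.3835 mGal

34.3835


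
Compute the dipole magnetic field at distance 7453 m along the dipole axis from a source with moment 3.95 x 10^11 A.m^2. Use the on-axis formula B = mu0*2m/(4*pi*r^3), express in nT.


m = 3.95 x 10^11 = 395000000000 A.m^2
2m = 790000000000 A.m^2
r^3 = 7453^3 = 413993348677
B = (4pi*10^-7) * 790000000000 / (4*pi * 413993348677) * 1e9
= 992743.278534 / 5202393851354.8 * 1e9
= 190.8243 nT

190.8243


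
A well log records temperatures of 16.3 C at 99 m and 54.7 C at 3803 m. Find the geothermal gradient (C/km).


dT = 54.7 - 16.3 = 38.4 C
dz = 3803 - 99 = 3704 m
gradient = dT/dz * 1000 = 38.4/3704 * 1000 = 10.3672 C/km

10.3672


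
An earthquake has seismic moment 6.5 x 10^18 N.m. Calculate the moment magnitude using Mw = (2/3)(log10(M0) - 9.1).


log10(M0) = log10(6.5 x 10^18) = 18.8129
Mw = 2/3 * (18.8129 - 9.1)
= 2/3 * 9.7129
= 6.48

6.48


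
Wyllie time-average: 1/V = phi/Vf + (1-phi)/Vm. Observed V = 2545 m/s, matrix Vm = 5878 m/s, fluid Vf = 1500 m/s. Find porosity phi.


1/V - 1/Vm = 1/2545 - 1/5878 = 0.0002228
1/Vf - 1/Vm = 1/1500 - 1/5878 = 0.00049654
phi = 0.0002228 / 0.00049654 = 0.4487

0.4487


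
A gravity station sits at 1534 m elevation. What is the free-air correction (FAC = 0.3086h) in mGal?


FAC = 0.3086 * h
= 0.3086 * 1534
= 473.3924 mGal

473.3924


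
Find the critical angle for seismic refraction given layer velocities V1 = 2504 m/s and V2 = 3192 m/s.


V1/V2 = 2504/3192 = 0.784461
theta_c = arcsin(0.784461) = 51.6709 degrees

51.6709


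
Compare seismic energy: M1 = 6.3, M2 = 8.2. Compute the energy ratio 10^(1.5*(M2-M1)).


M2 - M1 = 8.2 - 6.3 = 1.9
1.5 * 1.9 = 2.85
ratio = 10^2.85 = 707.95

707.95


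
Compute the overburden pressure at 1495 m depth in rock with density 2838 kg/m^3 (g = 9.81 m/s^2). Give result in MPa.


P = rho * g * z / 1e6
= 2838 * 9.81 * 1495 / 1e6
= 41621966.1 / 1e6
= 41.622 MPa

41.622


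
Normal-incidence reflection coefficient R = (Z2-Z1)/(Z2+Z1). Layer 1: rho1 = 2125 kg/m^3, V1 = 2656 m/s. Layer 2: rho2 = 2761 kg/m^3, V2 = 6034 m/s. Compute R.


Z1 = 2125 * 2656 = 5644000
Z2 = 2761 * 6034 = 16659874
R = (16659874 - 5644000) / (16659874 + 5644000) = 11015874 / 22303874 = 0.4939

0.4939


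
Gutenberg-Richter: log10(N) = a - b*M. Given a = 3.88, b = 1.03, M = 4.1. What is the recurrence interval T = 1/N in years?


log10(N) = 3.88 - 1.03*4.1 = -0.343
N = 10^-0.343 = 0.453942
T = 1/N = 1/0.453942 = 2.2029 years

2.2029


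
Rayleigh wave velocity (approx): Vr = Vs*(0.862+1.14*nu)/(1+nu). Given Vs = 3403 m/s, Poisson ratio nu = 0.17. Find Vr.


Numerator factor = 0.862 + 1.14*0.17 = 1.0558
Denominator = 1 + 0.17 = 1.17
Vr = 3403 * 1.0558 / 1.17 = 3070.84 m/s

3070.84


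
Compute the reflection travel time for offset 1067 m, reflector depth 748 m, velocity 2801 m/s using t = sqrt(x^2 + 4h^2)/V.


x^2 + 4h^2 = 1067^2 + 4*748^2 = 1138489 + 2238016 = 3376505
sqrt(3376505) = 1837.5269
t = 1837.5269 / 2801 = 0.656 s

0.656


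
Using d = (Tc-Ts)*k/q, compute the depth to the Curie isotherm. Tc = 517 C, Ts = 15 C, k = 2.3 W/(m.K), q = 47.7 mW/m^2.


T_Curie - T_surf = 517 - 15 = 502 C
Convert q to W/m^2: 47.7 mW/m^2 = 0.0477 W/m^2
d = 502 * 2.3 / 0.0477 = 24205.45 m

24205.45


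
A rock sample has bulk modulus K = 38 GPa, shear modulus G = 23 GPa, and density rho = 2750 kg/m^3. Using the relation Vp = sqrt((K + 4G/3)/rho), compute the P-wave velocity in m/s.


First compute the effective modulus:
K + 4G/3 = 38e9 + 4*23e9/3 = 68666666666.67 Pa
Then divide by density:
68666666666.67 / 2750 = 24969696.9697 Pa/(kg/m^3)
Take the square root:
Vp = sqrt(24969696.9697) = 4996.97 m/s

4996.97


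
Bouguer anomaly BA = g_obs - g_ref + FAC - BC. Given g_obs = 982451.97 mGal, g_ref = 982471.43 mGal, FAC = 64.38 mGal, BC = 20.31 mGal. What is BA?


BA = g_obs - g_ref + FAC - BC
= 982451.97 - 982471.43 + 64.38 - 20.31
= 24.61 mGal

24.61


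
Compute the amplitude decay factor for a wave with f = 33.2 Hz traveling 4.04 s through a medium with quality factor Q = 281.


pi*f*t/Q = pi*33.2*4.04/281 = 1.499557
A/A0 = exp(-1.499557) = 0.223229

0.223229


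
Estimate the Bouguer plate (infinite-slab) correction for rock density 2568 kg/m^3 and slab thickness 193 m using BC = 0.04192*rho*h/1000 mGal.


BC = 0.04192 * rho * h / 1000
= 0.04192 * 2568 * 193 / 1000
= 20.7766 mGal

20.7766


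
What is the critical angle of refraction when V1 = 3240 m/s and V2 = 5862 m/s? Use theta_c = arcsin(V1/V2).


V1/V2 = 3240/5862 = 0.552712
theta_c = arcsin(0.552712) = 33.5533 degrees

33.5533


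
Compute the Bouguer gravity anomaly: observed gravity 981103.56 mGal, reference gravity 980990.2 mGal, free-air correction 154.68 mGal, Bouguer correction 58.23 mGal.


BA = g_obs - g_ref + FAC - BC
= 981103.56 - 980990.2 + 154.68 - 58.23
= 209.81 mGal

209.81


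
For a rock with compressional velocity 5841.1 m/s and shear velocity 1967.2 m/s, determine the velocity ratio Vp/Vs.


Vp/Vs = 5841.1 / 1967.2
= 2.9692

2.9692


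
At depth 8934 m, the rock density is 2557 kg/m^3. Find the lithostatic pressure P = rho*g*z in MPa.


P = rho * g * z / 1e6
= 2557 * 9.81 * 8934 / 1e6
= 224101974.78 / 1e6
= 224.102 MPa

224.102


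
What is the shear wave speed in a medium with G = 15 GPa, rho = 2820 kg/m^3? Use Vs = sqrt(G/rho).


Convert G to Pa: G = 15e9 Pa
Compute G/rho = 15e9 / 2820 = 5319148.9362
Vs = sqrt(5319148.9362) = 2306.33 m/s

2306.33


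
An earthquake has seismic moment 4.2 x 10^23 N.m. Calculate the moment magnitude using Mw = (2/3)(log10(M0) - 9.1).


log10(M0) = log10(4.2 x 10^23) = 23.6232
Mw = 2/3 * (23.6232 - 9.1)
= 2/3 * 14.5232
= 9.68

9.68


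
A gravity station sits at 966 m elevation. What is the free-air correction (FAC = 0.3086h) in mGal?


FAC = 0.3086 * h
= 0.3086 * 966
= 298.1076 mGal

298.1076


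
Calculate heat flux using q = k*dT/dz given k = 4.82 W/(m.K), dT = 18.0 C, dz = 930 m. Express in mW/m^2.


q = k * dT / dz * 1000
= 4.82 * 18.0 / 930 * 1000
= 0.09329 * 1000
= 93.2903 mW/m^2

93.2903


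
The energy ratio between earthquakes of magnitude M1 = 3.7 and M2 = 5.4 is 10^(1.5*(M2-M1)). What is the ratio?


M2 - M1 = 5.4 - 3.7 = 1.7
1.5 * 1.7 = 2.55
ratio = 10^2.55 = 354.81

354.81


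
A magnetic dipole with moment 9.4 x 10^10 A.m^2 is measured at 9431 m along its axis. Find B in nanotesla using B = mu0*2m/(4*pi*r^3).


m = 9.4 x 10^10 = 94000000000 A.m^2
2m = 188000000000 A.m^2
r^3 = 9431^3 = 838828609991
B = (4pi*10^-7) * 188000000000 / (4*pi * 838828609991) * 1e9
= 236247.76755 / 10541031195074.65 * 1e9
= 22.4122 nT

22.4122


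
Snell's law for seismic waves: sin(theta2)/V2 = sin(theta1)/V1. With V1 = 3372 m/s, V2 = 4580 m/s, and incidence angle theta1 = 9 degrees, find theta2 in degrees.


sin(theta1) = sin(9 deg) = 0.156434
sin(theta2) = V2/V1 * sin(theta1) = 4580/3372 * 0.156434 = 0.212476
theta2 = arcsin(0.212476) = 12.2675 degrees

12.2675


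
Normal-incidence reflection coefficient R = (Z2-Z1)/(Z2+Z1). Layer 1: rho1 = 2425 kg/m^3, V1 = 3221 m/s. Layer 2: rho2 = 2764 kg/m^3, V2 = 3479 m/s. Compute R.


Z1 = 2425 * 3221 = 7810925
Z2 = 2764 * 3479 = 9615956
R = (9615956 - 7810925) / (9615956 + 7810925) = 1805031 / 17426881 = 0.1036

0.1036


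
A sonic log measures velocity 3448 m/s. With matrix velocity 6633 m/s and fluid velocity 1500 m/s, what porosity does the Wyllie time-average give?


1/V - 1/Vm = 1/3448 - 1/6633 = 0.00013926
1/Vf - 1/Vm = 1/1500 - 1/6633 = 0.00051591
phi = 0.00013926 / 0.00051591 = 0.2699

0.2699


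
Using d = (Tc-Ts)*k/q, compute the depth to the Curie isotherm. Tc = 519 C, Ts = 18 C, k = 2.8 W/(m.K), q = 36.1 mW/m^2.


T_Curie - T_surf = 519 - 18 = 501 C
Convert q to W/m^2: 36.1 mW/m^2 = 0.0361 W/m^2
d = 501 * 2.8 / 0.0361 = 38858.73 m

38858.73


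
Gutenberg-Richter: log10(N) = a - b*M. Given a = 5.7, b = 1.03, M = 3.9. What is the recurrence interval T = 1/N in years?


log10(N) = 5.7 - 1.03*3.9 = 1.683
N = 10^1.683 = 48.19478
T = 1/N = 1/48.19478 = 0.0207 years

0.0207


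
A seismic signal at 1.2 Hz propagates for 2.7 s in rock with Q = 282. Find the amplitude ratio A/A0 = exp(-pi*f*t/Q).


pi*f*t/Q = pi*1.2*2.7/282 = 0.036095
A/A0 = exp(-0.036095) = 0.964549

0.964549


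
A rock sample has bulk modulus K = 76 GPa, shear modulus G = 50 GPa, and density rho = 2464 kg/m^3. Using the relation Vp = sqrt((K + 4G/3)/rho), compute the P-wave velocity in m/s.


First compute the effective modulus:
K + 4G/3 = 76e9 + 4*50e9/3 = 142666666666.67 Pa
Then divide by density:
142666666666.67 / 2464 = 57900432.9004 Pa/(kg/m^3)
Take the square root:
Vp = sqrt(57900432.9004) = 7609.23 m/s

7609.23


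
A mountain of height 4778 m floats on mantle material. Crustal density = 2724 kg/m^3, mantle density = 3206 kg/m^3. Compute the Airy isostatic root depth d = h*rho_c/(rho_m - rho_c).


rho_m - rho_c = 3206 - 2724 = 482
d = 4778 * 2724 / 482
= 13015272 / 482
= 27002.64 m

27002.64


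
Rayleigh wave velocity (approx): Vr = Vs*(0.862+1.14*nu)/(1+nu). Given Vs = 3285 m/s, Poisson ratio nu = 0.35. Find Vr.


Numerator factor = 0.862 + 1.14*0.35 = 1.261
Denominator = 1 + 0.35 = 1.35
Vr = 3285 * 1.261 / 1.35 = 3068.43 m/s

3068.43


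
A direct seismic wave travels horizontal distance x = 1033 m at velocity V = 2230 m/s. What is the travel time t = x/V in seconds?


t = x / V
= 1033 / 2230
= 0.4632 s

0.4632


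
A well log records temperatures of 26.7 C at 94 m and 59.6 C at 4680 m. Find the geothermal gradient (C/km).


dT = 59.6 - 26.7 = 32.9 C
dz = 4680 - 94 = 4586 m
gradient = dT/dz * 1000 = 32.9/4586 * 1000 = 7.174 C/km

7.174


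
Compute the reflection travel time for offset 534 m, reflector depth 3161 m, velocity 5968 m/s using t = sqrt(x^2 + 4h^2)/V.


x^2 + 4h^2 = 534^2 + 4*3161^2 = 285156 + 39967684 = 40252840
sqrt(40252840) = 6344.5126
t = 6344.5126 / 5968 = 1.0631 s

1.0631


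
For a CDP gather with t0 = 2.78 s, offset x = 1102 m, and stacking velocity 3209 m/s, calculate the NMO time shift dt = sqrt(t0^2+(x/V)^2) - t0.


x/Vnmo = 1102/3209 = 0.343409
(x/Vnmo)^2 = 0.11793
t0^2 = 7.7284
sqrt(7.7284 + 0.11793) = 2.80113
dt = 2.80113 - 2.78 = 0.02113

0.02113


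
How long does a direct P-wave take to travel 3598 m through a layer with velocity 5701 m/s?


t = x / V
= 3598 / 5701
= 0.6311 s

0.6311


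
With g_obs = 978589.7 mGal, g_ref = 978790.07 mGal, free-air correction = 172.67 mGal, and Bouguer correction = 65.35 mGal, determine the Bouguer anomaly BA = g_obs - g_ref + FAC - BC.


BA = g_obs - g_ref + FAC - BC
= 978589.7 - 978790.07 + 172.67 - 65.35
= -93.05 mGal

-93.05


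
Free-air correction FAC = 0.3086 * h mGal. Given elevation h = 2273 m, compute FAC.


FAC = 0.3086 * h
= 0.3086 * 2273
= 701.4478 mGal

701.4478


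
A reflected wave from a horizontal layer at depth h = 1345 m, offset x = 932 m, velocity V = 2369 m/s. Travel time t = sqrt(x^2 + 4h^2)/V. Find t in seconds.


x^2 + 4h^2 = 932^2 + 4*1345^2 = 868624 + 7236100 = 8104724
sqrt(8104724) = 2846.8797
t = 2846.8797 / 2369 = 1.2017 s

1.2017


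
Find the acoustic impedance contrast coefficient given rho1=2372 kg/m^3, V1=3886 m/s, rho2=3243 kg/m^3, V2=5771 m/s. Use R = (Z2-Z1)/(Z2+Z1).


Z1 = 2372 * 3886 = 9217592
Z2 = 3243 * 5771 = 18715353
R = (18715353 - 9217592) / (18715353 + 9217592) = 9497761 / 27932945 = 0.34

0.34


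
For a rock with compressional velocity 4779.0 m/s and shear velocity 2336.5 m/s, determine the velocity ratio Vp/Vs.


Vp/Vs = 4779.0 / 2336.5
= 2.0454

2.0454


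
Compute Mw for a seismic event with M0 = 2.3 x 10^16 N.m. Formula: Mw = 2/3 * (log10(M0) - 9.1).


log10(M0) = log10(2.3 x 10^16) = 16.3617
Mw = 2/3 * (16.3617 - 9.1)
= 2/3 * 7.2617
= 4.84

4.84


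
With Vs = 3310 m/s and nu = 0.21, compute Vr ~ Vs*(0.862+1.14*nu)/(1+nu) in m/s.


Numerator factor = 0.862 + 1.14*0.21 = 1.1014
Denominator = 1 + 0.21 = 1.21
Vr = 3310 * 1.1014 / 1.21 = 3012.92 m/s

3012.92


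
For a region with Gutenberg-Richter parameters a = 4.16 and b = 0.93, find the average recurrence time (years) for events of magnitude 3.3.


log10(N) = 4.16 - 0.93*3.3 = 1.091
N = 10^1.091 = 12.331048
T = 1/N = 1/12.331048 = 0.0811 years

0.0811


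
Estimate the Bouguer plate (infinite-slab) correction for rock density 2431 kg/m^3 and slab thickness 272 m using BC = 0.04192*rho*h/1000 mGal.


BC = 0.04192 * rho * h / 1000
= 0.04192 * 2431 * 272 / 1000
= 27.7188 mGal

27.7188


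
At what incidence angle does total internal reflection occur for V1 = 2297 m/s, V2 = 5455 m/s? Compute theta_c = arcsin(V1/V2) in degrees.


V1/V2 = 2297/5455 = 0.421082
theta_c = arcsin(0.421082) = 24.9029 degrees

24.9029


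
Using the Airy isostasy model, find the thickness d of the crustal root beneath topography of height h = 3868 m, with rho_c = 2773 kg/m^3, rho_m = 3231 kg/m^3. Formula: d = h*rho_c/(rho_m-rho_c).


rho_m - rho_c = 3231 - 2773 = 458
d = 3868 * 2773 / 458
= 10725964 / 458
= 23419.14 m

23419.14


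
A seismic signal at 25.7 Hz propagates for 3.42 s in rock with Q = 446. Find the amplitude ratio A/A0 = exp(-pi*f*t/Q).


pi*f*t/Q = pi*25.7*3.42/446 = 0.619119
A/A0 = exp(-0.619119) = 0.538418

0.538418


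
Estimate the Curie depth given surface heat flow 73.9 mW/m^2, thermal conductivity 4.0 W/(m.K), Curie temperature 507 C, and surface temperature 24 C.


T_Curie - T_surf = 507 - 24 = 483 C
Convert q to W/m^2: 73.9 mW/m^2 = 0.0739 W/m^2
d = 483 * 4.0 / 0.0739 = 26143.44 m

26143.44


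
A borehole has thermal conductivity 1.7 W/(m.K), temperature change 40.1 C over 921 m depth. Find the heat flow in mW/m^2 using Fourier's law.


q = k * dT / dz * 1000
= 1.7 * 40.1 / 921 * 1000
= 0.074017 * 1000
= 74.0174 mW/m^2

74.0174


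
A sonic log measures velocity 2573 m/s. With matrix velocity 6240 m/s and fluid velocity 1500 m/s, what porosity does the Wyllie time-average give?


1/V - 1/Vm = 1/2573 - 1/6240 = 0.00022839
1/Vf - 1/Vm = 1/1500 - 1/6240 = 0.00050641
phi = 0.00022839 / 0.00050641 = 0.451

0.451


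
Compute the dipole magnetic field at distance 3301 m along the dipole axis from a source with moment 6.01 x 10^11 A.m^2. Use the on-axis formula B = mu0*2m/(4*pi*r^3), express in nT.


m = 6.01 x 10^11 = 601000000000 A.m^2
2m = 1202000000000 A.m^2
r^3 = 3301^3 = 35969679901
B = (4pi*10^-7) * 1202000000000 / (4*pi * 35969679901) * 1e9
= 1510477.747846 / 452008328515.83 * 1e9
= 3341.7034 nT

3341.7034


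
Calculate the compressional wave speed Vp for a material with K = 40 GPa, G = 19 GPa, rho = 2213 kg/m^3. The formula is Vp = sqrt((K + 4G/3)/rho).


First compute the effective modulus:
K + 4G/3 = 40e9 + 4*19e9/3 = 65333333333.33 Pa
Then divide by density:
65333333333.33 / 2213 = 29522518.4516 Pa/(kg/m^3)
Take the square root:
Vp = sqrt(29522518.4516) = 5433.46 m/s

5433.46


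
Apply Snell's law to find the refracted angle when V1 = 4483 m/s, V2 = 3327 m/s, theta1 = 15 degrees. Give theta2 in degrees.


sin(theta1) = sin(15 deg) = 0.258819
sin(theta2) = V2/V1 * sin(theta1) = 3327/4483 * 0.258819 = 0.192079
theta2 = arcsin(0.192079) = 11.0741 degrees

11.0741


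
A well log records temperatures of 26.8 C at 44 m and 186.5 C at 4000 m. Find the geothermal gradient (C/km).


dT = 186.5 - 26.8 = 159.7 C
dz = 4000 - 44 = 3956 m
gradient = dT/dz * 1000 = 159.7/3956 * 1000 = 40.3691 C/km

40.3691


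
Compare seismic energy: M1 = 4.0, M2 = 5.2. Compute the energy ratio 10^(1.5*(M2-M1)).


M2 - M1 = 5.2 - 4.0 = 1.2
1.5 * 1.2 = 1.8
ratio = 10^1.8 = 63.1

63.1


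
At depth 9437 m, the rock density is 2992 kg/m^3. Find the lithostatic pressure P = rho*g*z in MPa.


P = rho * g * z / 1e6
= 2992 * 9.81 * 9437 / 1e6
= 276990294.24 / 1e6
= 276.9903 MPa

276.9903


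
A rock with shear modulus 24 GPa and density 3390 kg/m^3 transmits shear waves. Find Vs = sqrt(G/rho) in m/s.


Convert G to Pa: G = 24e9 Pa
Compute G/rho = 24e9 / 3390 = 7079646.0177
Vs = sqrt(7079646.0177) = 2660.76 m/s

2660.76


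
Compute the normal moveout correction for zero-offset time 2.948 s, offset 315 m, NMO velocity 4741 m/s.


x/Vnmo = 315/4741 = 0.066442
(x/Vnmo)^2 = 0.004414
t0^2 = 8.690704
sqrt(8.690704 + 0.004414) = 2.948749
dt = 2.948749 - 2.948 = 0.000749

7.490000e-04


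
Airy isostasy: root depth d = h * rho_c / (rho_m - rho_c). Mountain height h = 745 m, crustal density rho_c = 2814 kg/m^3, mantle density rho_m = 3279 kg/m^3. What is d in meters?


rho_m - rho_c = 3279 - 2814 = 465
d = 745 * 2814 / 465
= 2096430 / 465
= 4508.45 m

4508.45


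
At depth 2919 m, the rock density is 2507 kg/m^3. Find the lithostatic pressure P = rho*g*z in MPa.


P = rho * g * z / 1e6
= 2507 * 9.81 * 2919 / 1e6
= 71788922.73 / 1e6
= 71.7889 MPa

71.7889


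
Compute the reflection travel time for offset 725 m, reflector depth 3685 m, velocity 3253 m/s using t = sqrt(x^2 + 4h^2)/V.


x^2 + 4h^2 = 725^2 + 4*3685^2 = 525625 + 54316900 = 54842525
sqrt(54842525) = 7405.5739
t = 7405.5739 / 3253 = 2.2765 s

2.2765


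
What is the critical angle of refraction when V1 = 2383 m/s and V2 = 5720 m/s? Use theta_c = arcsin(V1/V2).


V1/V2 = 2383/5720 = 0.416608
theta_c = arcsin(0.416608) = 24.6206 degrees

24.6206


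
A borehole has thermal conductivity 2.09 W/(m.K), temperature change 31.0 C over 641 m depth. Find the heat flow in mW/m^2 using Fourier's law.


q = k * dT / dz * 1000
= 2.09 * 31.0 / 641 * 1000
= 0.101076 * 1000
= 101.0764 mW/m^2

101.0764


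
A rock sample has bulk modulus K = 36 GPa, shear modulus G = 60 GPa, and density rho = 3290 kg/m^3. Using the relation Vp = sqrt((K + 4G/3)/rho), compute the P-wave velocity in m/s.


First compute the effective modulus:
K + 4G/3 = 36e9 + 4*60e9/3 = 116000000000.0 Pa
Then divide by density:
116000000000.0 / 3290 = 35258358.6626 Pa/(kg/m^3)
Take the square root:
Vp = sqrt(35258358.6626) = 5937.87 m/s

5937.87


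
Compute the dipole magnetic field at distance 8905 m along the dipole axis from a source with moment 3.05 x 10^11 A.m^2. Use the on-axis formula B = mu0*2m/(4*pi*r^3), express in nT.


m = 3.05 x 10^11 = 305000000000 A.m^2
2m = 610000000000 A.m^2
r^3 = 8905^3 = 706157817625
B = (4pi*10^-7) * 610000000000 / (4*pi * 706157817625) * 1e9
= 766548.607476 / 8873840848502.8 * 1e9
= 86.383 nT

86.383


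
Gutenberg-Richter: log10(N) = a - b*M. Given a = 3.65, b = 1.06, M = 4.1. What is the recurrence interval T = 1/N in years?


log10(N) = 3.65 - 1.06*4.1 = -0.696
N = 10^-0.696 = 0.201372
T = 1/N = 1/0.201372 = 4.9659 years

4.9659


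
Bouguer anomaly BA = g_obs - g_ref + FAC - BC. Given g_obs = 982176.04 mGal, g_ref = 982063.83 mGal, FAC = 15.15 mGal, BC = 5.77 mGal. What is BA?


BA = g_obs - g_ref + FAC - BC
= 982176.04 - 982063.83 + 15.15 - 5.77
= 121.59 mGal

121.59


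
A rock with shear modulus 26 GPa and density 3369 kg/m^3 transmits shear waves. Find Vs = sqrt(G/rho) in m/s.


Convert G to Pa: G = 26e9 Pa
Compute G/rho = 26e9 / 3369 = 7717423.5678
Vs = sqrt(7717423.5678) = 2778.03 m/s

2778.03


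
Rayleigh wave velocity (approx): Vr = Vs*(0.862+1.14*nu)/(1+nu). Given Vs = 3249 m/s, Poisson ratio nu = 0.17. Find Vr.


Numerator factor = 0.862 + 1.14*0.17 = 1.0558
Denominator = 1 + 0.17 = 1.17
Vr = 3249 * 1.0558 / 1.17 = 2931.88 m/s

2931.88


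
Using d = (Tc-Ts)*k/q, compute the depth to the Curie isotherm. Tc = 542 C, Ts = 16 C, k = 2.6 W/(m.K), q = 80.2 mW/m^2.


T_Curie - T_surf = 542 - 16 = 526 C
Convert q to W/m^2: 80.2 mW/m^2 = 0.0802 W/m^2
d = 526 * 2.6 / 0.0802 = 17052.37 m

17052.37


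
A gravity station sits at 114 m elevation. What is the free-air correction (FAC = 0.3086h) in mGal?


FAC = 0.3086 * h
= 0.3086 * 114
= 35.1804 mGal

35.1804


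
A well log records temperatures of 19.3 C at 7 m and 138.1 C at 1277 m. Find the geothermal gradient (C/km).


dT = 138.1 - 19.3 = 118.8 C
dz = 1277 - 7 = 1270 m
gradient = dT/dz * 1000 = 118.8/1270 * 1000 = 93.5433 C/km

93.5433


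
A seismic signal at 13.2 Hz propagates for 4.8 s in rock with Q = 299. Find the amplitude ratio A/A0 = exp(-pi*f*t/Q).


pi*f*t/Q = pi*13.2*4.8/299 = 0.665723
A/A0 = exp(-0.665723) = 0.513902

0.513902


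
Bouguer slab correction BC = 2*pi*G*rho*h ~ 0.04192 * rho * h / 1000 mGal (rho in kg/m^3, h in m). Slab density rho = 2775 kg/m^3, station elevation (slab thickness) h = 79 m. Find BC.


BC = 0.04192 * rho * h / 1000
= 0.04192 * 2775 * 79 / 1000
= 9.1899 mGal

9.1899


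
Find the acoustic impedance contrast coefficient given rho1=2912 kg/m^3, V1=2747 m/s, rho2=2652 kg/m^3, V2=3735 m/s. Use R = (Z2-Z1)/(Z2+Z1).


Z1 = 2912 * 2747 = 7999264
Z2 = 2652 * 3735 = 9905220
R = (9905220 - 7999264) / (9905220 + 7999264) = 1905956 / 17904484 = 0.1065

0.1065


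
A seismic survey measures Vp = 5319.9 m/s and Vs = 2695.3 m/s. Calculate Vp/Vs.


Vp/Vs = 5319.9 / 2695.3
= 1.9738

1.9738


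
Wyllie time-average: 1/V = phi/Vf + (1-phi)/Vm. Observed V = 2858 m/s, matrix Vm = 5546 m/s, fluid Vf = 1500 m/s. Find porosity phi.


1/V - 1/Vm = 1/2858 - 1/5546 = 0.00016958
1/Vf - 1/Vm = 1/1500 - 1/5546 = 0.00048636
phi = 0.00016958 / 0.00048636 = 0.3487

0.3487


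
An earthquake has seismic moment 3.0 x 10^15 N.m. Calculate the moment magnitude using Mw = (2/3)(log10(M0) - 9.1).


log10(M0) = log10(3.0 x 10^15) = 15.4771
Mw = 2/3 * (15.4771 - 9.1)
= 2/3 * 6.3771
= 4.25

4.25


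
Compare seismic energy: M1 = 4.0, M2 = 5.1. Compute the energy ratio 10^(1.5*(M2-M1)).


M2 - M1 = 5.1 - 4.0 = 1.1
1.5 * 1.1 = 1.65
ratio = 10^1.65 = 44.67

44.67


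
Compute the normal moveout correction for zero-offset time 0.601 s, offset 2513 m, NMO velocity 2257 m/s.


x/Vnmo = 2513/2257 = 1.113425
(x/Vnmo)^2 = 1.239715
t0^2 = 0.361201
sqrt(0.361201 + 1.239715) = 1.265273
dt = 1.265273 - 0.601 = 0.664273

0.664273


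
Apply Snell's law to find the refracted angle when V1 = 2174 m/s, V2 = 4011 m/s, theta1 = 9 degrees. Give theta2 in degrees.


sin(theta1) = sin(9 deg) = 0.156434
sin(theta2) = V2/V1 * sin(theta1) = 4011/2174 * 0.156434 = 0.288619
theta2 = arcsin(0.288619) = 16.7753 degrees

16.7753


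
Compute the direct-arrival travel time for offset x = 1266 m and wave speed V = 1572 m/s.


t = x / V
= 1266 / 1572
= 0.8053 s

0.8053


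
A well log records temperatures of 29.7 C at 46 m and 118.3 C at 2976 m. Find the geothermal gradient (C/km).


dT = 118.3 - 29.7 = 88.6 C
dz = 2976 - 46 = 2930 m
gradient = dT/dz * 1000 = 88.6/2930 * 1000 = 30.2389 C/km

30.2389


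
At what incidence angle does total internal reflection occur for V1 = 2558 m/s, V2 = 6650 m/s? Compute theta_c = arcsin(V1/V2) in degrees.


V1/V2 = 2558/6650 = 0.384662
theta_c = arcsin(0.384662) = 22.6227 degrees

22.6227


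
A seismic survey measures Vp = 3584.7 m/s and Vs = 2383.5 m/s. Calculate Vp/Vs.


Vp/Vs = 3584.7 / 2383.5
= 1.504

1.504


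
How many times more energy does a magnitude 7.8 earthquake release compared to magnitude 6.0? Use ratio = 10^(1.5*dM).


M2 - M1 = 7.8 - 6.0 = 1.8
1.5 * 1.8 = 2.7
ratio = 10^2.7 = 501.19

501.19


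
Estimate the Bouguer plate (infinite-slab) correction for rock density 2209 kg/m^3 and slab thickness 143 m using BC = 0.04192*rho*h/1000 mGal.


BC = 0.04192 * rho * h / 1000
= 0.04192 * 2209 * 143 / 1000
= 13.242 mGal

13.242


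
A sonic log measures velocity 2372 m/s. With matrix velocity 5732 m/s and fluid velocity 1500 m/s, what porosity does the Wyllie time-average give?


1/V - 1/Vm = 1/2372 - 1/5732 = 0.00024713
1/Vf - 1/Vm = 1/1500 - 1/5732 = 0.00049221
phi = 0.00024713 / 0.00049221 = 0.5021

0.5021


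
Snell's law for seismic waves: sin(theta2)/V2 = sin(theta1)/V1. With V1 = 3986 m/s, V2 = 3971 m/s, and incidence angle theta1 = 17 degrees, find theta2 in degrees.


sin(theta1) = sin(17 deg) = 0.292372
sin(theta2) = V2/V1 * sin(theta1) = 3971/3986 * 0.292372 = 0.291271
theta2 = arcsin(0.291271) = 16.9341 degrees

16.9341


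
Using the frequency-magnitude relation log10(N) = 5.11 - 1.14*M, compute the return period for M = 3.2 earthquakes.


log10(N) = 5.11 - 1.14*3.2 = 1.462
N = 10^1.462 = 28.973436
T = 1/N = 1/28.973436 = 0.0345 years

0.0345


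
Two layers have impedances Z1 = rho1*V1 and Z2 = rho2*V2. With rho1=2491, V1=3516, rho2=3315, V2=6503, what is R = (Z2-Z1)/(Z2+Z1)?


Z1 = 2491 * 3516 = 8758356
Z2 = 3315 * 6503 = 21557445
R = (21557445 - 8758356) / (21557445 + 8758356) = 12799089 / 30315801 = 0.4222

0.4222


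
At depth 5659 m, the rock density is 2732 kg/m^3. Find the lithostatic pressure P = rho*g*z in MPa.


P = rho * g * z / 1e6
= 2732 * 9.81 * 5659 / 1e6
= 151666406.28 / 1e6
= 151.6664 MPa

151.6664


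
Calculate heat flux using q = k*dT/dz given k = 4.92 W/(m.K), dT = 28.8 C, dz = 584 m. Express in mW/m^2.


q = k * dT / dz * 1000
= 4.92 * 28.8 / 584 * 1000
= 0.24263 * 1000
= 242.6301 mW/m^2

242.6301


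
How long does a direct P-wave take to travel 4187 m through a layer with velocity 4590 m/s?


t = x / V
= 4187 / 4590
= 0.9122 s

0.9122


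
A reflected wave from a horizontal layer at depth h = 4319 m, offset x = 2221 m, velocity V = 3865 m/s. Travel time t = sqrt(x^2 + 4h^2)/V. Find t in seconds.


x^2 + 4h^2 = 2221^2 + 4*4319^2 = 4932841 + 74615044 = 79547885
sqrt(79547885) = 8918.9621
t = 8918.9621 / 3865 = 2.3076 s

2.3076


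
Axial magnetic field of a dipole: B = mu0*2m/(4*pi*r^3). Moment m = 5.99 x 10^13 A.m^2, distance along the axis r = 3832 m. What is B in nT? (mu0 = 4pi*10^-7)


m = 5.99 x 10^13 = 59900000000000 A.m^2
2m = 119800000000000 A.m^2
r^3 = 3832^3 = 56269946368
B = (4pi*10^-7) * 119800000000000 / (4*pi * 56269946368) * 1e9
= 150545119.960023 / 707109000510.4 * 1e9
= 212902.2822 nT

212902.2822


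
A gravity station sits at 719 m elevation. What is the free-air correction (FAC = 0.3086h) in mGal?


FAC = 0.3086 * h
= 0.3086 * 719
= 221.8834 mGal

221.8834


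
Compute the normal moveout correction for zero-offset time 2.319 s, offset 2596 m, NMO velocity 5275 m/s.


x/Vnmo = 2596/5275 = 0.492133
(x/Vnmo)^2 = 0.242195
t0^2 = 5.377761
sqrt(5.377761 + 0.242195) = 2.370645
dt = 2.370645 - 2.319 = 0.051645

0.051645


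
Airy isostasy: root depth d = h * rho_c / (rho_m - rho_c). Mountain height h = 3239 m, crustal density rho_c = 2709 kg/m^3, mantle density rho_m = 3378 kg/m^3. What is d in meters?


rho_m - rho_c = 3378 - 2709 = 669
d = 3239 * 2709 / 669
= 8774451 / 669
= 13115.77 m

13115.77


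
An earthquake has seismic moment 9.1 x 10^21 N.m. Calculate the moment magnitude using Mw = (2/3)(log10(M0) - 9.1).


log10(M0) = log10(9.1 x 10^21) = 21.959
Mw = 2/3 * (21.959 - 9.1)
= 2/3 * 12.859
= 8.57

8.57


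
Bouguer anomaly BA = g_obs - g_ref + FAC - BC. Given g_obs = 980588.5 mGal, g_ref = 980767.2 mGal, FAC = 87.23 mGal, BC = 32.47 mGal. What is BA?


BA = g_obs - g_ref + FAC - BC
= 980588.5 - 980767.2 + 87.23 - 32.47
= -123.94 mGal

-123.94


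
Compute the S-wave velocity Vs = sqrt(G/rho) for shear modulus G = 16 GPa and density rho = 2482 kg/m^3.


Convert G to Pa: G = 16e9 Pa
Compute G/rho = 16e9 / 2482 = 6446414.1821
Vs = sqrt(6446414.1821) = 2538.98 m/s

2538.98


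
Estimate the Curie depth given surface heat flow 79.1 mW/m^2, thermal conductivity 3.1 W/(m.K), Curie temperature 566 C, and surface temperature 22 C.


T_Curie - T_surf = 566 - 22 = 544 C
Convert q to W/m^2: 79.1 mW/m^2 = 0.0791 W/m^2
d = 544 * 3.1 / 0.0791 = 21319.85 m

21319.85


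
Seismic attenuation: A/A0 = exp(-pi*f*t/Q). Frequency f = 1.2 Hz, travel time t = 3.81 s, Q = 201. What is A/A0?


pi*f*t/Q = pi*1.2*3.81/201 = 0.07146
A/A0 = exp(-0.07146) = 0.931034

0.931034


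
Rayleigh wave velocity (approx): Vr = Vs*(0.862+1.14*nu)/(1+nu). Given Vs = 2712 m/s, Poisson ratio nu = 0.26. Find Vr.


Numerator factor = 0.862 + 1.14*0.26 = 1.1584
Denominator = 1 + 0.26 = 1.26
Vr = 2712 * 1.1584 / 1.26 = 2493.32 m/s

2493.32


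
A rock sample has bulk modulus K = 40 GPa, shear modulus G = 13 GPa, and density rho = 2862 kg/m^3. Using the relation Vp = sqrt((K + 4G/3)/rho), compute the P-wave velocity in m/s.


First compute the effective modulus:
K + 4G/3 = 40e9 + 4*13e9/3 = 57333333333.33 Pa
Then divide by density:
57333333333.33 / 2862 = 20032611.2276 Pa/(kg/m^3)
Take the square root:
Vp = sqrt(20032611.2276) = 4475.78 m/s

4475.78


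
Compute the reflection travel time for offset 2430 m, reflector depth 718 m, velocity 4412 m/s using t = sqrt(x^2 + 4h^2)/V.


x^2 + 4h^2 = 2430^2 + 4*718^2 = 5904900 + 2062096 = 7966996
sqrt(7966996) = 2822.5868
t = 2822.5868 / 4412 = 0.6398 s

0.6398


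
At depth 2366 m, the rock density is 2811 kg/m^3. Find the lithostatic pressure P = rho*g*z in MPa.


P = rho * g * z / 1e6
= 2811 * 9.81 * 2366 / 1e6
= 65244603.06 / 1e6
= 65.2446 MPa

65.2446


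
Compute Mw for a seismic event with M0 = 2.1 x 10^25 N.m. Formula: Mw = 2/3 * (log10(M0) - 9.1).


log10(M0) = log10(2.1 x 10^25) = 25.3222
Mw = 2/3 * (25.3222 - 9.1)
= 2/3 * 16.2222
= 10.81

10.81


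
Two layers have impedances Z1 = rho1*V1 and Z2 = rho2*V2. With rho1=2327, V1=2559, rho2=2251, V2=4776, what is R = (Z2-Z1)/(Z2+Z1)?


Z1 = 2327 * 2559 = 5954793
Z2 = 2251 * 4776 = 10750776
R = (10750776 - 5954793) / (10750776 + 5954793) = 4795983 / 16705569 = 0.2871

0.2871


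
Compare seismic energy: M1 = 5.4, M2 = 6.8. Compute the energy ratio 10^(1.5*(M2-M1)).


M2 - M1 = 6.8 - 5.4 = 1.4
1.5 * 1.4 = 2.1
ratio = 10^2.1 = 125.89

125.89


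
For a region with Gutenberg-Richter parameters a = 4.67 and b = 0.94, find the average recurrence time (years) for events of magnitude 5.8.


log10(N) = 4.67 - 0.94*5.8 = -0.782
N = 10^-0.782 = 0.165196
T = 1/N = 1/0.165196 = 6.0534 years

6.0534
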